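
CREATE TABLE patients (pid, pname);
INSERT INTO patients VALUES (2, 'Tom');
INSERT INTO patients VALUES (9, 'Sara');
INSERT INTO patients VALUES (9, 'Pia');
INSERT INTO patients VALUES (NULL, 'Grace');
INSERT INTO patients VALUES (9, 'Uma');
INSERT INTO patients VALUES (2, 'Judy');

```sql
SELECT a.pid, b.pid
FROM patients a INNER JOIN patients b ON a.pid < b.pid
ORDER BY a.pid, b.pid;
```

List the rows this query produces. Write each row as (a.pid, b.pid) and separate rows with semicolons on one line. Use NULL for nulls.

(2, 9); (2, 9); (2, 9); (2, 9); (2, 9); (2, 9)

INNER JOIN keeps only pairs where the ON condition holds.
Matching on a.pid < b.pid. A NULL in a compared column never satisfies the condition.
- pid=2: 3 matching b row(s), so 3 row(s) emitted.
- pid=9: no matching b row, dropped.
- pid=9: no matching b row, dropped.
- pid=NULL: no matching b row, dropped.
- pid=9: no matching b row, dropped.
- pid=2: 3 matching b row(s), so 3 row(s) emitted.
After projecting and ordering:
a.pid | b.pid
2 | 9
2 | 9
2 | 9
2 | 9
2 | 9
2 | 9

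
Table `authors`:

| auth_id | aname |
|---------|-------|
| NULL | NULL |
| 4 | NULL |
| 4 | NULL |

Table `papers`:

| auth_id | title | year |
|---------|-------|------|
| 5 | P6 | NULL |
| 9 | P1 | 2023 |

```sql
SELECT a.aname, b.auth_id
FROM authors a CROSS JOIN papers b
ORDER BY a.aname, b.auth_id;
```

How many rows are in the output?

CROSS JOIN pairs every row of `authors` with every row of `papers`: 3 × 2 = 6 rows.

6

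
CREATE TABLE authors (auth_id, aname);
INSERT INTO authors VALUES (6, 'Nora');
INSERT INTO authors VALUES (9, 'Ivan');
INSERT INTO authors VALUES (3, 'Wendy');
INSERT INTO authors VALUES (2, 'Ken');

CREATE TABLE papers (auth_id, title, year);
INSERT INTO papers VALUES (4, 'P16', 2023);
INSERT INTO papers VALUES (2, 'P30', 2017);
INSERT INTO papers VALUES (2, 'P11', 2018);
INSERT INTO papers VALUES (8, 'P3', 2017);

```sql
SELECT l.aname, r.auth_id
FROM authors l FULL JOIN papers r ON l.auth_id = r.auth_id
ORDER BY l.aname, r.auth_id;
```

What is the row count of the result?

7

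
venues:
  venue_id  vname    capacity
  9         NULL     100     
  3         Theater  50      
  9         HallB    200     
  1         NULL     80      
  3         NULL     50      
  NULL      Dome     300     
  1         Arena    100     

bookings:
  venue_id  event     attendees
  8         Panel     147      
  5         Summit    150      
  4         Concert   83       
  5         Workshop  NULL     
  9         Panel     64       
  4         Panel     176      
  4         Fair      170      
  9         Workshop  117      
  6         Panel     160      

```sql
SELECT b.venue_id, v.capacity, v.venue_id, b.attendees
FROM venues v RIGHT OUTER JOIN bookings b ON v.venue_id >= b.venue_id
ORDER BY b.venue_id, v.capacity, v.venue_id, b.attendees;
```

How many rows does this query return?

RIGHT JOIN keeps every row from `bookings`; unmatched rows get NULL for `venues`'s columns.
Matching on v.venue_id >= b.venue_id. A NULL in a compared column never satisfies the condition.
- venue_id=9: 9 matching b row(s), so 9 row(s) emitted.
- venue_id=3: no matching b row.
- venue_id=9: 9 matching b row(s), so 9 row(s) emitted.
- venue_id=1: no matching b row.
- venue_id=3: no matching b row.
- venue_id=NULL: no matching b row.
- venue_id=1: no matching b row.
- every b row matched at least one v row.
Total: 18 rows.

18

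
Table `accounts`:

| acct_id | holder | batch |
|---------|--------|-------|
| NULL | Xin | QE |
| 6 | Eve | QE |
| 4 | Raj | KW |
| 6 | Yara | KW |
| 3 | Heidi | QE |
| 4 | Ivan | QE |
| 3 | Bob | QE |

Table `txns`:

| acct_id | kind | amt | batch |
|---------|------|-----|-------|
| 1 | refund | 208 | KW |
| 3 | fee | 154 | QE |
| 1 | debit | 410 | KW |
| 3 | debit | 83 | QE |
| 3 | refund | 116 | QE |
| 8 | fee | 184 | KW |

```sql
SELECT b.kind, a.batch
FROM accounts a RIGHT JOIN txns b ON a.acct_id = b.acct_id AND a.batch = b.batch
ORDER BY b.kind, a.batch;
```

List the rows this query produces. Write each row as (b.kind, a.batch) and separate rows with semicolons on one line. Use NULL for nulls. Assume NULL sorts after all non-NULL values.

(debit, QE); (debit, QE); (debit, NULL); (fee, QE); (fee, QE); (fee, NULL); (refund, QE); (refund, QE); (refund, NULL)

RIGHT JOIN keeps every row from `txns`; unmatched rows get NULL for `accounts`'s columns.
Matching on a.acct_id = b.acct_id AND a.batch = b.batch. A NULL in a compared column never satisfies the condition.
- a (acct_id=NULL, batch=QE) has no partner in b.
- a (acct_id=6, batch=QE) has no partner in b.
- a (acct_id=4, batch=KW) has no partner in b.
- a (acct_id=6, batch=KW) has no partner in b.
- a (acct_id=3, batch=QE) pairs with 3 row(s) of b.
- a (acct_id=4, batch=QE) has no partner in b.
- a (acct_id=3, batch=QE) pairs with 3 row(s) of b.
- 3 row(s) from b found no a partner → padded with NULL.
After projecting and ordering:
b.kind | a.batch
debit | QE
debit | QE
debit | NULL
fee | QE
fee | QE
fee | NULL
refund | QE
refund | QE
refund | NULL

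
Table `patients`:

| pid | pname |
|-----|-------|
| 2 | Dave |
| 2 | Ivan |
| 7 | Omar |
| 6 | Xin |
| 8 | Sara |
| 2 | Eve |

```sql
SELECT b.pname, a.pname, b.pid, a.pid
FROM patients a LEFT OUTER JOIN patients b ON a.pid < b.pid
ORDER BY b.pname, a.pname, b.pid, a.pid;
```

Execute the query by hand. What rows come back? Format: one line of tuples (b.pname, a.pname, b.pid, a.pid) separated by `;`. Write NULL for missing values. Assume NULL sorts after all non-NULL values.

(Omar, Dave, 7, 2); (Omar, Eve, 7, 2); (Omar, Ivan, 7, 2); (Omar, Xin, 7, 6); (Sara, Dave, 8, 2); (Sara, Eve, 8, 2); (Sara, Ivan, 8, 2); (Sara, Omar, 8, 7); (Sara, Xin, 8, 6); (Xin, Dave, 6, 2); (Xin, Eve, 6, 2); (Xin, Ivan, 6, 2); (NULL, Sara, NULL, 8)

LEFT JOIN keeps every row from `patients a`; unmatched rows get NULL for `patients b`'s columns.
Matching on a.pid < b.pid.
Matched pairs: 12; unmatched a rows kept: 1.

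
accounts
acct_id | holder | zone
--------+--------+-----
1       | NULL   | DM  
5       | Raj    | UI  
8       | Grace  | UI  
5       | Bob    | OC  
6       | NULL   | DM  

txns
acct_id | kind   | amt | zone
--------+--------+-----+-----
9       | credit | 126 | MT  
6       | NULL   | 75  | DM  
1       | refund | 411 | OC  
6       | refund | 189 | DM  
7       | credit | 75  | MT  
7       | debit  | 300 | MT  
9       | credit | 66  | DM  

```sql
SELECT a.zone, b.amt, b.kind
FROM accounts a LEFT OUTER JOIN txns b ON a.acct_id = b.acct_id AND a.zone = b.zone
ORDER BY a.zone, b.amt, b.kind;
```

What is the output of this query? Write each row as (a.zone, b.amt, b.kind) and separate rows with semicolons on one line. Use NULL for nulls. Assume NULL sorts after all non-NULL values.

LEFT JOIN keeps every row from `accounts`; unmatched rows get NULL for `txns`'s columns.
Matching on a.acct_id = b.acct_id AND a.zone = b.zone.
- acct_id=1, zone=DM: no b row matches, row kept with b columns NULL.
- acct_id=5, zone=UI: no b row matches, row kept with b columns NULL.
- acct_id=8, zone=UI: no b row matches, row kept with b columns NULL.
- acct_id=5, zone=OC: no b row matches, row kept with b columns NULL.
- acct_id=6, zone=DM: 2 matching b row(s), so 2 row(s) emitted.
After projecting and ordering:
a.zone | b.amt | b.kind
DM | 75 | NULL
DM | 189 | refund
DM | NULL | NULL
OC | NULL | NULL
UI | NULL | NULL
UI | NULL | NULL

(DM, 75, NULL); (DM, 189, refund); (DM, NULL, NULL); (OC, NULL, NULL); (UI, NULL, NULL); (UI, NULL, NULL)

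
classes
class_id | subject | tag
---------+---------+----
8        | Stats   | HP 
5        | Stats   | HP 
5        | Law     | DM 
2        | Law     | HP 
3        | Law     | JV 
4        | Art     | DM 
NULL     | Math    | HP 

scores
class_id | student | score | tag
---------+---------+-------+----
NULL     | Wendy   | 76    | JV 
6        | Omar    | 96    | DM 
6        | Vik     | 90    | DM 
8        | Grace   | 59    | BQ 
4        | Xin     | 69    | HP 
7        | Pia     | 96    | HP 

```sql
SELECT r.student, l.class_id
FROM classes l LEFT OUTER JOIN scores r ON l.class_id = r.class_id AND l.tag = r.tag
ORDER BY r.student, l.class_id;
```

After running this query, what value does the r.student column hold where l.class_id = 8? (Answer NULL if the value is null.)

NULL

LEFT JOIN keeps every row from `classes`; unmatched rows get NULL for `scores`'s columns.
Matching on l.class_id = r.class_id AND l.tag = r.tag. A NULL in a compared column never satisfies the condition.
- class_id=8, tag=HP: no r row matches, row kept with r columns NULL.
- class_id=5, tag=HP: no r row matches, row kept with r columns NULL.
- class_id=5, tag=DM: no r row matches, row kept with r columns NULL.
- class_id=2, tag=HP: no r row matches, row kept with r columns NULL.
- class_id=3, tag=JV: no r row matches, row kept with r columns NULL.
- class_id=4, tag=DM: no r row matches, row kept with r columns NULL.
- class_id=NULL, tag=HP: no r row matches, row kept with r columns NULL.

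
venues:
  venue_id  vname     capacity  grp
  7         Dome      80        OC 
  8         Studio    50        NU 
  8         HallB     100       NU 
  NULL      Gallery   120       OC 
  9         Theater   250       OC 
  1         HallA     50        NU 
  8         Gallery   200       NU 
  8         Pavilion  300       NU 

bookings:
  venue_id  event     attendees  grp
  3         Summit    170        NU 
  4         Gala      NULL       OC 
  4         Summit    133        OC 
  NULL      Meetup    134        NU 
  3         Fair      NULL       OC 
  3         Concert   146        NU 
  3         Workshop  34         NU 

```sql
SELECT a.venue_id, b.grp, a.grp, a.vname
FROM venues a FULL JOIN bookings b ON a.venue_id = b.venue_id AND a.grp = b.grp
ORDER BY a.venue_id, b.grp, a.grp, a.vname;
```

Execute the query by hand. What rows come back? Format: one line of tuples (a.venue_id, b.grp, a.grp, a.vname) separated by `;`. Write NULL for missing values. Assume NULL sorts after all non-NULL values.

(1, NULL, NU, HallA); (7, NULL, OC, Dome); (8, NULL, NU, Gallery); (8, NULL, NU, HallB); (8, NULL, NU, Pavilion); (8, NULL, NU, Studio); (9, NULL, OC, Theater); (NULL, NU, NULL, NULL); (NULL, NU, NULL, NULL); (NULL, NU, NULL, NULL); (NULL, NU, NULL, NULL); (NULL, OC, NULL, NULL); (NULL, OC, NULL, NULL); (NULL, OC, NULL, NULL); (NULL, NULL, OC, Gallery)

FULL OUTER JOIN keeps every row from both sides; unmatched rows get NULL for the other side's columns.
Matching on a.venue_id = b.venue_id AND a.grp = b.grp. A NULL in a compared column never satisfies the condition.
- a (venue_id=7, grp=OC) has no partner → padded with NULL.
- a (venue_id=8, grp=NU) has no partner → padded with NULL.
- a (venue_id=8, grp=NU) has no partner → padded with NULL.
- a (venue_id=NULL, grp=OC) has no partner → padded with NULL.
- a (venue_id=9, grp=OC) has no partner → padded with NULL.
- a (venue_id=1, grp=NU) has no partner → padded with NULL.
- a (venue_id=8, grp=NU) has no partner → padded with NULL.
- a (venue_id=8, grp=NU) has no partner → padded with NULL.
- plus 7 unmatched b row(s), each kept with NULL a columns.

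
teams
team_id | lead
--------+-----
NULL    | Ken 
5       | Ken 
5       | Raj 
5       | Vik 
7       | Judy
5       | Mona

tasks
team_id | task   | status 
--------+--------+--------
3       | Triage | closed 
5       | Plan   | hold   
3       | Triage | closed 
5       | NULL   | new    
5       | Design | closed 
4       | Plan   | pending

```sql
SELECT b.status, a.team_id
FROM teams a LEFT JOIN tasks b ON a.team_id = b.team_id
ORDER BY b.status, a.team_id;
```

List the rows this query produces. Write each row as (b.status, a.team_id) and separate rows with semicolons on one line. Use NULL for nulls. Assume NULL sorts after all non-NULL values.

LEFT JOIN keeps every row from `teams`; unmatched rows get NULL for `tasks`'s columns.
Matching on a.team_id = b.team_id. A NULL in a compared column never satisfies the condition.
- team_id=NULL: no b row matches, row kept with b columns NULL.
- team_id=5: 3 matching b row(s), so 3 row(s) emitted.
- team_id=5: 3 matching b row(s), so 3 row(s) emitted.
- team_id=5: 3 matching b row(s), so 3 row(s) emitted.
- team_id=7: no b row matches, row kept with b columns NULL.
- team_id=5: 3 matching b row(s), so 3 row(s) emitted.

(closed, 5); (closed, 5); (closed, 5); (closed, 5); (hold, 5); (hold, 5); (hold, 5); (hold, 5); (new, 5); (new, 5); (new, 5); (new, 5); (NULL, 7); (NULL, NULL)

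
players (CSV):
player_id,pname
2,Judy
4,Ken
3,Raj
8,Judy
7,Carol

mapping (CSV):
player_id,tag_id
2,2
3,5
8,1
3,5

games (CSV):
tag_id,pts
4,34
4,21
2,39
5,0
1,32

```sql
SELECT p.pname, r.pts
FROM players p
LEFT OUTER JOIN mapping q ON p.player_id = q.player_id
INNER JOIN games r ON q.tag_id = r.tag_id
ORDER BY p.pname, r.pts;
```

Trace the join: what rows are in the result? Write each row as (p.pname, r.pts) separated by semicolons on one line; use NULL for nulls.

(Judy, 32); (Judy, 39); (Raj, 0); (Raj, 0)

Joins associate left-to-right: players LEFT JOIN mapping on player_id gives 6 intermediate row(s).
Then INNER JOIN `games r` on tag_id: keep only rows whose q.tag_id appears in r.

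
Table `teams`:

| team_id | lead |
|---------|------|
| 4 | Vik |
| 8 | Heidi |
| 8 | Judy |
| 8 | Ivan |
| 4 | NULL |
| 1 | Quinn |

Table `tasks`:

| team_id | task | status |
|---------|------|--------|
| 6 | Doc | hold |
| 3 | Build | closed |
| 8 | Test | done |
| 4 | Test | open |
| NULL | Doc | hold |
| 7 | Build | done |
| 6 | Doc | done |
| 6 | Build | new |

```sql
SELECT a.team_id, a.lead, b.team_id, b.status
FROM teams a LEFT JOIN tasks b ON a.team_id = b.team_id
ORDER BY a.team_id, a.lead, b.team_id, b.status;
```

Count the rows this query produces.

6

LEFT JOIN keeps every row from `teams`; unmatched rows get NULL for `tasks`'s columns.
Matching on a.team_id = b.team_id. A NULL in a compared column never satisfies the condition.
- a row (team_id=4): matches 1 b row(s) → 1 output row(s).
- a row (team_id=8): matches 1 b row(s) → 1 output row(s).
- a row (team_id=8): matches 1 b row(s) → 1 output row(s).
- a row (team_id=8): matches 1 b row(s) → 1 output row(s).
- a row (team_id=4): matches 1 b row(s) → 1 output row(s).
- a row (team_id=1): no match → kept, b columns NULL.
Total: 5 matched + 1 padded = 6 rows.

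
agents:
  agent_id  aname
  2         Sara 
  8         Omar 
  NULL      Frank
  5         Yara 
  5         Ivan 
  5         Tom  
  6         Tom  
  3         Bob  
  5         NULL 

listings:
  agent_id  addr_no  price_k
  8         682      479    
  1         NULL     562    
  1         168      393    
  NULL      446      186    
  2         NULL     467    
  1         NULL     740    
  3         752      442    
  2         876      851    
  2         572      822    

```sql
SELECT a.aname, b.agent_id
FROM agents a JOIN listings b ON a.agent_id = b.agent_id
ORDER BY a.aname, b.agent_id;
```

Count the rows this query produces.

5

INNER JOIN keeps only pairs where the ON condition holds.
Matching on a.agent_id = b.agent_id. A NULL in a compared column never satisfies the condition.
- a row (agent_id=2): matches 3 b row(s) → 3 output row(s).
- a row (agent_id=8): matches 1 b row(s) → 1 output row(s).
- a row (agent_id=NULL): no match → dropped.
- a row (agent_id=5): no match → dropped.
- a row (agent_id=5): no match → dropped.
- a row (agent_id=5): no match → dropped.
- a row (agent_id=6): no match → dropped.
- a row (agent_id=3): matches 1 b row(s) → 1 output row(s).
- a row (agent_id=5): no match → dropped.
Total: 5 rows.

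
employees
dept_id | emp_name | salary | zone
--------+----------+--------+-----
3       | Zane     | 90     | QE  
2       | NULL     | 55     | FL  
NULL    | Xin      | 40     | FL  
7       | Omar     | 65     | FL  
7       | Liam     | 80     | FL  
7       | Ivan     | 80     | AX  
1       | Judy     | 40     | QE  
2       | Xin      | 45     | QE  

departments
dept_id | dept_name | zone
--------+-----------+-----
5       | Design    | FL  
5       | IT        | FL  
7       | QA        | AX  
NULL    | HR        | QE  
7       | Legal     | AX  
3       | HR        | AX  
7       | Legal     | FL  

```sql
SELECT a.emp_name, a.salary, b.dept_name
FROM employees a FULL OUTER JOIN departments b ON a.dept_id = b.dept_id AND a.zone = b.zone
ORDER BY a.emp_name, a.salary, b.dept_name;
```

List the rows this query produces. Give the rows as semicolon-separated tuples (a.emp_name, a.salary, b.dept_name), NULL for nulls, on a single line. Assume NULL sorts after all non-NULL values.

(Ivan, 80, Legal); (Ivan, 80, QA); (Judy, 40, NULL); (Liam, 80, Legal); (Omar, 65, Legal); (Xin, 40, NULL); (Xin, 45, NULL); (Zane, 90, NULL); (NULL, 55, NULL); (NULL, NULL, Design); (NULL, NULL, HR); (NULL, NULL, HR); (NULL, NULL, IT)

FULL OUTER JOIN keeps every row from both sides; unmatched rows get NULL for the other side's columns.
Matching on a.dept_id = b.dept_id AND a.zone = b.zone. A NULL in a compared column never satisfies the condition.
- a (dept_id=3, zone=QE) has no partner → padded with NULL.
- a (dept_id=2, zone=FL) has no partner → padded with NULL.
- a (dept_id=NULL, zone=FL) has no partner → padded with NULL.
- a (dept_id=7, zone=FL) pairs with 1 row(s) of b.
- a (dept_id=7, zone=FL) pairs with 1 row(s) of b.
- a (dept_id=7, zone=AX) pairs with 2 row(s) of b.
- a (dept_id=1, zone=QE) has no partner → padded with NULL.
- a (dept_id=2, zone=QE) has no partner → padded with NULL.
- plus 4 unmatched b row(s), each kept with NULL a columns.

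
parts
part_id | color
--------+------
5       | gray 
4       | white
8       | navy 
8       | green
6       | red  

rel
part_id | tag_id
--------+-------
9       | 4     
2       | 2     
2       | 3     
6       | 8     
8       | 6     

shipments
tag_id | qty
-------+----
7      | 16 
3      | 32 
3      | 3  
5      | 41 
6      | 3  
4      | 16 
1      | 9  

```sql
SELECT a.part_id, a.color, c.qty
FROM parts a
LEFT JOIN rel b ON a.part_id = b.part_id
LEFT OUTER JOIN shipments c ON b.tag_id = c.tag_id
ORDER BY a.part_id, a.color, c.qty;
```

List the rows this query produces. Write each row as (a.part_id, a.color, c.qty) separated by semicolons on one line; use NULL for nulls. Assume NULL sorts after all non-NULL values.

Joins associate left-to-right: parts LEFT JOIN rel on part_id gives 5 intermediate row(s).
Then LEFT JOIN `shipments c` on tag_id: each of those 5 rows is kept; rows whose b.tag_id has no match in c get NULL for c's columns.

(4, white, NULL); (5, gray, NULL); (6, red, NULL); (8, green, 3); (8, navy, 3)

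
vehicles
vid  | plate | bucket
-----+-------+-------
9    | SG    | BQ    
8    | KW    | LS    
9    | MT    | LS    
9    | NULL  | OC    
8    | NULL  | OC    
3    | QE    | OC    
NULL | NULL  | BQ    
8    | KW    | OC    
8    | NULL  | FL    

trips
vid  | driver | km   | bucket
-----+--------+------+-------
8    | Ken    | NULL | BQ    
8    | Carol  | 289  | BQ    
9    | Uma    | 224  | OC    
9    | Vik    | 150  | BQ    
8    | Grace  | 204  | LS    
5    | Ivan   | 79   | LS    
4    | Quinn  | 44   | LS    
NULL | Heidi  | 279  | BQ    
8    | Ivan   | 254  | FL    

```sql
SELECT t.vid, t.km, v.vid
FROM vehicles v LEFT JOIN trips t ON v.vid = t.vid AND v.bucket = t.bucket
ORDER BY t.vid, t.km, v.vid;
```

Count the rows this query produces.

LEFT JOIN keeps every row from `vehicles`; unmatched rows get NULL for `trips`'s columns.
Matching on v.vid = t.vid AND v.bucket = t.bucket. A NULL in a compared column never satisfies the condition.
- v row (vid=9, bucket=BQ): matches 1 t row(s) → 1 output row(s).
- v row (vid=8, bucket=LS): matches 1 t row(s) → 1 output row(s).
- v row (vid=9, bucket=LS): no match → kept, t columns NULL.
- v row (vid=9, bucket=OC): matches 1 t row(s) → 1 output row(s).
- v row (vid=8, bucket=OC): no match → kept, t columns NULL.
- v row (vid=3, bucket=OC): no match → kept, t columns NULL.
- v row (vid=NULL, bucket=BQ): no match → kept, t columns NULL.
- v row (vid=8, bucket=OC): no match → kept, t columns NULL.
- v row (vid=8, bucket=FL): matches 1 t row(s) → 1 output row(s).
Total: 4 matched + 5 padded = 9 rows.

9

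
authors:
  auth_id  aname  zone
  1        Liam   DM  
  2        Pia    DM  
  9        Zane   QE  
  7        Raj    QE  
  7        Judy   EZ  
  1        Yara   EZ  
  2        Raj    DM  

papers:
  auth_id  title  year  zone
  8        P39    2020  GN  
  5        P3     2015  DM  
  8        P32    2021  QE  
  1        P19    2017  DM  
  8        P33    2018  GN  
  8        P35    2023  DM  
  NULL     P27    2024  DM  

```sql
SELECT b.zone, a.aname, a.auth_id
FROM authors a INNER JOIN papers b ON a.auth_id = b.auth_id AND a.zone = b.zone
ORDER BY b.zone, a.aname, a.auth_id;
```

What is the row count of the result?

1

INNER JOIN keeps only pairs where the ON condition holds.
Matching on a.auth_id = b.auth_id AND a.zone = b.zone. A NULL in a compared column never satisfies the condition.
- a row (auth_id=1, zone=DM): matches 1 b row(s) → 1 output row(s).
- a row (auth_id=2, zone=DM): no match → dropped.
- a row (auth_id=9, zone=QE): no match → dropped.
- a row (auth_id=7, zone=QE): no match → dropped.
- a row (auth_id=7, zone=EZ): no match → dropped.
- a row (auth_id=1, zone=EZ): no match → dropped.
- a row (auth_id=2, zone=DM): no match → dropped.
Total: 1 rows.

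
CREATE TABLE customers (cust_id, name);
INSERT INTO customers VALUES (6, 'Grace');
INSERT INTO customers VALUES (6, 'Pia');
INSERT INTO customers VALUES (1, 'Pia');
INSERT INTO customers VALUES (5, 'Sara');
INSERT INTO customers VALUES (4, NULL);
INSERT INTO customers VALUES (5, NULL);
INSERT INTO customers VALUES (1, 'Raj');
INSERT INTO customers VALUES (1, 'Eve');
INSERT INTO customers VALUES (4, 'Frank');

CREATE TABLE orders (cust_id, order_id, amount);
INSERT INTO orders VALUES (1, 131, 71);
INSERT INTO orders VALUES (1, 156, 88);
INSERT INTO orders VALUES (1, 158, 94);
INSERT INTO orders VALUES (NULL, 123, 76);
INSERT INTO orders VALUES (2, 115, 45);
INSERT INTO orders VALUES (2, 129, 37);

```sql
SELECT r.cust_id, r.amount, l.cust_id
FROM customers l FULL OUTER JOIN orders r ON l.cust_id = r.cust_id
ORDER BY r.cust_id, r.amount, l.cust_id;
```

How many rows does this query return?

FULL OUTER JOIN keeps every row from both sides; unmatched rows get NULL for the other side's columns.
Matching on l.cust_id = r.cust_id. A NULL in a compared column never satisfies the condition.
- cust_id=6: no r row matches, row kept with r columns NULL.
- cust_id=6: no r row matches, row kept with r columns NULL.
- cust_id=1: 3 matching r row(s), so 3 row(s) emitted.
- cust_id=5: no r row matches, row kept with r columns NULL.
- cust_id=4: no r row matches, row kept with r columns NULL.
- cust_id=5: no r row matches, row kept with r columns NULL.
- cust_id=1: 3 matching r row(s), so 3 row(s) emitted.
- cust_id=1: 3 matching r row(s), so 3 row(s) emitted.
- cust_id=4: no r row matches, row kept with r columns NULL.
- 3 row(s) from r found no l partner → padded with NULL.
Total: 9 matched + 9 padded = 18 rows.

18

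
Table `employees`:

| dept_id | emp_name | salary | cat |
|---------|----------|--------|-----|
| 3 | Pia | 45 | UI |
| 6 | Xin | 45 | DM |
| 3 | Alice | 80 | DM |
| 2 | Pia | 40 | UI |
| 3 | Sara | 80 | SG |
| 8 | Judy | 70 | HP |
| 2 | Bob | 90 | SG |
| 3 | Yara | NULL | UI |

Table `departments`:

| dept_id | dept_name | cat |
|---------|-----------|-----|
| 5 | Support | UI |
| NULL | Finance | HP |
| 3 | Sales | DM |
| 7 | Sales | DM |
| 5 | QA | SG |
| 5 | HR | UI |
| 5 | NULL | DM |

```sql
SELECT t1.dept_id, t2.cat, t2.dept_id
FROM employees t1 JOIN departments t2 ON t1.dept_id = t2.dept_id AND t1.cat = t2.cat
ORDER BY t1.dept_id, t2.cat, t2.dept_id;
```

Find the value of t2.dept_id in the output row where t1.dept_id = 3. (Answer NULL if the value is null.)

3

INNER JOIN keeps only pairs where the ON condition holds.
Matching on t1.dept_id = t2.dept_id AND t1.cat = t2.cat. A NULL in a compared column never satisfies the condition.
- t1 (dept_id=3, cat=UI) has no partner → excluded.
- t1 (dept_id=6, cat=DM) has no partner → excluded.
- t1 (dept_id=3, cat=DM) pairs with 1 row(s) of t2.
- t1 (dept_id=2, cat=UI) has no partner → excluded.
- t1 (dept_id=3, cat=SG) has no partner → excluded.
- t1 (dept_id=8, cat=HP) has no partner → excluded.
- t1 (dept_id=2, cat=SG) has no partner → excluded.
- t1 (dept_id=3, cat=UI) has no partner → excluded.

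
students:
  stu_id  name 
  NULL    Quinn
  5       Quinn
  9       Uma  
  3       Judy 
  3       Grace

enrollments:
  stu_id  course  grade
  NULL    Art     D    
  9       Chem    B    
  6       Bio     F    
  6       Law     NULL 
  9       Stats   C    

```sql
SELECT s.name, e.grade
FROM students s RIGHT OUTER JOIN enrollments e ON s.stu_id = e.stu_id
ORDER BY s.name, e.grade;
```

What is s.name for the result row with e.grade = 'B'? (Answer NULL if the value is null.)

Uma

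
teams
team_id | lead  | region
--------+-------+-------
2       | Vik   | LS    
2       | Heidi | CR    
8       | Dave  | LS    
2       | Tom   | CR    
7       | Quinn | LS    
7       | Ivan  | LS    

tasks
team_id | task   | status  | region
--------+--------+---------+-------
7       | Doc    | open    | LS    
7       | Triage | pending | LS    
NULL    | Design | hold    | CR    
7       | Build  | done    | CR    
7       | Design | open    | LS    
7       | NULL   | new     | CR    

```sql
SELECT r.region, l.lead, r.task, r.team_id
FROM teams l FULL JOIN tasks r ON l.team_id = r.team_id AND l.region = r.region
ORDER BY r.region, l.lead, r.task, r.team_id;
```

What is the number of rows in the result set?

FULL OUTER JOIN keeps every row from both sides; unmatched rows get NULL for the other side's columns.
Matching on l.team_id = r.team_id AND l.region = r.region. A NULL in a compared column never satisfies the condition.
- l (team_id=2, region=LS) has no partner → padded with NULL.
- l (team_id=2, region=CR) has no partner → padded with NULL.
- l (team_id=8, region=LS) has no partner → padded with NULL.
- l (team_id=2, region=CR) has no partner → padded with NULL.
- l (team_id=7, region=LS) pairs with 3 row(s) of r.
- l (team_id=7, region=LS) pairs with 3 row(s) of r.
- plus 3 unmatched r row(s), each kept with NULL l columns.
Total: 6 matched + 7 padded = 13 rows.

13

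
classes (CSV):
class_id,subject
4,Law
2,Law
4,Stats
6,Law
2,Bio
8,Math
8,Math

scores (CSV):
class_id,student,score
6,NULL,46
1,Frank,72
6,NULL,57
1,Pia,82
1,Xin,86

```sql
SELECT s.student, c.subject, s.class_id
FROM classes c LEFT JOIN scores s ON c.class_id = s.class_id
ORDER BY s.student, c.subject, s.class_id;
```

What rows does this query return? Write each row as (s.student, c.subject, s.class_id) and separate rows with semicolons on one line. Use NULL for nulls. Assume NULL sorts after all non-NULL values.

LEFT JOIN keeps every row from `classes`; unmatched rows get NULL for `scores`'s columns.
Matching on c.class_id = s.class_id.
Matched pairs: 2; unmatched c rows kept: 6.

(NULL, Bio, NULL); (NULL, Law, 6); (NULL, Law, 6); (NULL, Law, NULL); (NULL, Law, NULL); (NULL, Math, NULL); (NULL, Math, NULL); (NULL, Stats, NULL)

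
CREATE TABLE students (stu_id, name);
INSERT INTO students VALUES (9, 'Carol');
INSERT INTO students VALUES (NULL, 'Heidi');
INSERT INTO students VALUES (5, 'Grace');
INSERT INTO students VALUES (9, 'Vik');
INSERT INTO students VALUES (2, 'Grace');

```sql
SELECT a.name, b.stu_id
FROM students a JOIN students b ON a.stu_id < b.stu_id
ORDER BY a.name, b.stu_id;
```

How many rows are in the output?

5

INNER JOIN keeps only pairs where the ON condition holds.
Matching on a.stu_id < b.stu_id. A NULL in a compared column never satisfies the condition.
- a[0] stu_id=9 → no match; dropped.
- a[1] stu_id=NULL → no match; dropped.
- a[2] stu_id=5 → 2 match(es) in b → 2 row(s).
- a[3] stu_id=9 → no match; dropped.
- a[4] stu_id=2 → 3 match(es) in b → 3 row(s).
Total: 5 rows.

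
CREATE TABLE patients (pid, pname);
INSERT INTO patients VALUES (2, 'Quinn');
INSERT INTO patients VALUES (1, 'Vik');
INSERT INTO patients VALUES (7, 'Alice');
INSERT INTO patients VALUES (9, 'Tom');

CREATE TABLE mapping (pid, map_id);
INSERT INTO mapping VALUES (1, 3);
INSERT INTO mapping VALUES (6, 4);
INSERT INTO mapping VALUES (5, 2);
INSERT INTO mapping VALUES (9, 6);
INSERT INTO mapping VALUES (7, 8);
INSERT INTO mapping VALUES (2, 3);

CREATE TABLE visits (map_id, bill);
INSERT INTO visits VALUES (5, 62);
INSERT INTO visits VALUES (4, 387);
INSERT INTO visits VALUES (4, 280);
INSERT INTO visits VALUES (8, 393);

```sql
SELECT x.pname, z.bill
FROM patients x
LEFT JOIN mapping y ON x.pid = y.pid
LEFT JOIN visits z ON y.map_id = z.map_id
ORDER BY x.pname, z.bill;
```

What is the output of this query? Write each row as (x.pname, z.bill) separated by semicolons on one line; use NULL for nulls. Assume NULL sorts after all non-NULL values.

(Alice, 393); (Quinn, NULL); (Tom, NULL); (Vik, NULL)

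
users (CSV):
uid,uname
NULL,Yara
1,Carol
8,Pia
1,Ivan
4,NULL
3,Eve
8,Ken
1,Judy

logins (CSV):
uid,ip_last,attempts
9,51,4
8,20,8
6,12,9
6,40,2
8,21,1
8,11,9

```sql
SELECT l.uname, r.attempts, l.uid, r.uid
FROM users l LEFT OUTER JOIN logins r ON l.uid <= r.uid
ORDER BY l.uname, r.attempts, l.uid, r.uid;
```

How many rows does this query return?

LEFT JOIN keeps every row from `users`; unmatched rows get NULL for `logins`'s columns.
Matching on l.uid <= r.uid. A NULL in a compared column never satisfies the condition.
Matched pairs: 38; unmatched l rows kept: 1.
Total: 38 matched + 1 padded = 39 rows.

39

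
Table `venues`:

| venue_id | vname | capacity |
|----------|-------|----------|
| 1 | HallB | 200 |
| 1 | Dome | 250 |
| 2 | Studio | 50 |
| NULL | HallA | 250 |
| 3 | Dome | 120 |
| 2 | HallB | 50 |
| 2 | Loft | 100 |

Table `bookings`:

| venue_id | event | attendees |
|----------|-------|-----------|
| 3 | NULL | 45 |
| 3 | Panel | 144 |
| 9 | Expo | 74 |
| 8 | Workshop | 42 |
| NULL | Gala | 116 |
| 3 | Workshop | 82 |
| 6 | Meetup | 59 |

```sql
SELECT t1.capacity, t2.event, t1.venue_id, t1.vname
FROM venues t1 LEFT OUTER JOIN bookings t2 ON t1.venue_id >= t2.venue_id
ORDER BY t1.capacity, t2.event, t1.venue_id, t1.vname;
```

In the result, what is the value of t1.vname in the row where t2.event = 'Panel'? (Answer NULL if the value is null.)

Dome

LEFT JOIN keeps every row from `venues`; unmatched rows get NULL for `bookings`'s columns.
Matching on t1.venue_id >= t2.venue_id. A NULL in a compared column never satisfies the condition.
- venue_id=1: no t2 row matches, row kept with t2 columns NULL.
- venue_id=1: no t2 row matches, row kept with t2 columns NULL.
- venue_id=2: no t2 row matches, row kept with t2 columns NULL.
- venue_id=NULL: no t2 row matches, row kept with t2 columns NULL.
- venue_id=3: 3 matching t2 row(s), so 3 row(s) emitted.
- venue_id=2: no t2 row matches, row kept with t2 columns NULL.
- venue_id=2: no t2 row matches, row kept with t2 columns NULL.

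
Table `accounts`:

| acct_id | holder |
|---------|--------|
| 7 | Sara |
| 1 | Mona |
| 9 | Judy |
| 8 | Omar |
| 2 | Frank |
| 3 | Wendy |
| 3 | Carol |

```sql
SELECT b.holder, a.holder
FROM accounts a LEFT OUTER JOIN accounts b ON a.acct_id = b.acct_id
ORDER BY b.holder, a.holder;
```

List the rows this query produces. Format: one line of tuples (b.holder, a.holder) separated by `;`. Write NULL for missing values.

LEFT JOIN keeps every row from `accounts a`; unmatched rows get NULL for `accounts b`'s columns.
Matching on a.acct_id = b.acct_id.
Matched pairs: 9; unmatched a rows kept: 0.

(Carol, Carol); (Carol, Wendy); (Frank, Frank); (Judy, Judy); (Mona, Mona); (Omar, Omar); (Sara, Sara); (Wendy, Carol); (Wendy, Wendy)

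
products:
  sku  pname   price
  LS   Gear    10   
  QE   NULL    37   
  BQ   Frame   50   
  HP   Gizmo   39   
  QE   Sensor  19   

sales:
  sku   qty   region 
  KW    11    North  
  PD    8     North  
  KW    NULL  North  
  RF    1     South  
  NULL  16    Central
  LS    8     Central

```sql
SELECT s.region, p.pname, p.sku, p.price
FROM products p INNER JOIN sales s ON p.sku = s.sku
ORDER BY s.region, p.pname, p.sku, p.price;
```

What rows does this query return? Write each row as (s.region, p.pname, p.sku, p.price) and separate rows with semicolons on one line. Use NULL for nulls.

INNER JOIN keeps only pairs where the ON condition holds.
Matching on p.sku = s.sku. A NULL in a compared column never satisfies the condition.
- p (sku=LS) pairs with 1 row(s) of s.
- p (sku=QE) has no partner → excluded.
- p (sku=BQ) has no partner → excluded.
- p (sku=HP) has no partner → excluded.
- p (sku=QE) has no partner → excluded.
After projecting and ordering:
s.region | p.pname | p.sku | p.price
Central | Gear | LS | 10

(Central, Gear, LS, 10)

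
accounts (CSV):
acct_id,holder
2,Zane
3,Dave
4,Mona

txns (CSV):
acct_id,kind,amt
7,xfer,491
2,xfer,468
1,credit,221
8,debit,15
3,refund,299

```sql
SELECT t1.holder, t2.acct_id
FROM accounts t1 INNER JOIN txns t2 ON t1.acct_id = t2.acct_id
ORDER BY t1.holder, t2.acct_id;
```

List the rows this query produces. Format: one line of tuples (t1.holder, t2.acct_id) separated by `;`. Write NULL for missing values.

(Dave, 3); (Zane, 2)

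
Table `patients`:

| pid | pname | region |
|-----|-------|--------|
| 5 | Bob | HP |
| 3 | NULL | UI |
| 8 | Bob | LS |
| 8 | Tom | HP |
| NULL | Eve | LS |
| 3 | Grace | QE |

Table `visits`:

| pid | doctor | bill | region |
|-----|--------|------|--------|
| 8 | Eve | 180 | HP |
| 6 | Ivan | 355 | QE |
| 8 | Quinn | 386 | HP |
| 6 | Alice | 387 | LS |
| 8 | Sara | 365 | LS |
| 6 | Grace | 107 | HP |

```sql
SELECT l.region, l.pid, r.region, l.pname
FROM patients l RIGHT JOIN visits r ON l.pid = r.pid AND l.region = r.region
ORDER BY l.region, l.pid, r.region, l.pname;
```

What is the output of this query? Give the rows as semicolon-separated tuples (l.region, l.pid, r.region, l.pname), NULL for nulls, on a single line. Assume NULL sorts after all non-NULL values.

(HP, 8, HP, Tom); (HP, 8, HP, Tom); (LS, 8, LS, Bob); (NULL, NULL, HP, NULL); (NULL, NULL, LS, NULL); (NULL, NULL, QE, NULL)

RIGHT JOIN keeps every row from `visits`; unmatched rows get NULL for `patients`'s columns.
Matching on l.pid = r.pid AND l.region = r.region. A NULL in a compared column never satisfies the condition.
Matched pairs: 3; unmatched r rows kept: 3.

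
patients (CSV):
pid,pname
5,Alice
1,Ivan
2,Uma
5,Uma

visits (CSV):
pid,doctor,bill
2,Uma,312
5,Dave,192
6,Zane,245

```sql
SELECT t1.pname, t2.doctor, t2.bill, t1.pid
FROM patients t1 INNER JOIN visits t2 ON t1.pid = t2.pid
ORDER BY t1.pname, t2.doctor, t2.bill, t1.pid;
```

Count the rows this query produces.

INNER JOIN keeps only pairs where the ON condition holds.
Matching on t1.pid = t2.pid.
Matched pairs: 3.
Total: 3 rows.

3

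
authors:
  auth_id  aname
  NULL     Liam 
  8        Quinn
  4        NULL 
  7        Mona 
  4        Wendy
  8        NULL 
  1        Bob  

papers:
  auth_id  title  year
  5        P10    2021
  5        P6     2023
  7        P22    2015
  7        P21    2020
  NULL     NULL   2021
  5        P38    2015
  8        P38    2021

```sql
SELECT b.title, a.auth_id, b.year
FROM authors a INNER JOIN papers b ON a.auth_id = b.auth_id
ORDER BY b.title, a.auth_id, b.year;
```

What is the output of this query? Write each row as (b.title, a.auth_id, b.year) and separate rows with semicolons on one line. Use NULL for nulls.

(P21, 7, 2020); (P22, 7, 2015); (P38, 8, 2021); (P38, 8, 2021)

INNER JOIN keeps only pairs where the ON condition holds.
Matching on a.auth_id = b.auth_id. A NULL in a compared column never satisfies the condition.
- auth_id=NULL: no matching b row, dropped.
- auth_id=8: 1 matching b row(s), so 1 row(s) emitted.
- auth_id=4: no matching b row, dropped.
- auth_id=7: 2 matching b row(s), so 2 row(s) emitted.
- auth_id=4: no matching b row, dropped.
- auth_id=8: 1 matching b row(s), so 1 row(s) emitted.
- auth_id=1: no matching b row, dropped.
After projecting and ordering:
b.title | a.auth_id | b.year
P21 | 7 | 2020
P22 | 7 | 2015
P38 | 8 | 2021
P38 | 8 | 2021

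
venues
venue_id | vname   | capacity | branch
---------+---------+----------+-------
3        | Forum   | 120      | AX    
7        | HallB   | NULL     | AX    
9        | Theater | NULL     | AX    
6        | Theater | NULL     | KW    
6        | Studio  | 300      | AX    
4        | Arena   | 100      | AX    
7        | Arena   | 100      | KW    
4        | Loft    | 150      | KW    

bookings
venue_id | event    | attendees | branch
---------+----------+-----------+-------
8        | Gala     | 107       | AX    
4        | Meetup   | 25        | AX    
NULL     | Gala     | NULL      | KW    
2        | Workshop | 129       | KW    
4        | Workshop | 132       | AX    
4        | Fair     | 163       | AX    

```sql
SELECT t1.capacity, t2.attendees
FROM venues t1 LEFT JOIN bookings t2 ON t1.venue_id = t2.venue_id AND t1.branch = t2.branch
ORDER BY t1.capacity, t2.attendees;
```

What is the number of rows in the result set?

10

LEFT JOIN keeps every row from `venues`; unmatched rows get NULL for `bookings`'s columns.
Matching on t1.venue_id = t2.venue_id AND t1.branch = t2.branch. A NULL in a compared column never satisfies the condition.
- t1[0] venue_id=3, branch=AX → no match; kept with NULLs on the t2 side.
- t1[1] venue_id=7, branch=AX → no match; kept with NULLs on the t2 side.
- t1[2] venue_id=9, branch=AX → no match; kept with NULLs on the t2 side.
- t1[3] venue_id=6, branch=KW → no match; kept with NULLs on the t2 side.
- t1[4] venue_id=6, branch=AX → no match; kept with NULLs on the t2 side.
- t1[5] venue_id=4, branch=AX → 3 match(es) in t2 → 3 row(s).
- t1[6] venue_id=7, branch=KW → no match; kept with NULLs on the t2 side.
- t1[7] venue_id=4, branch=KW → no match; kept with NULLs on the t2 side.
Total: 3 matched + 7 padded = 10 rows.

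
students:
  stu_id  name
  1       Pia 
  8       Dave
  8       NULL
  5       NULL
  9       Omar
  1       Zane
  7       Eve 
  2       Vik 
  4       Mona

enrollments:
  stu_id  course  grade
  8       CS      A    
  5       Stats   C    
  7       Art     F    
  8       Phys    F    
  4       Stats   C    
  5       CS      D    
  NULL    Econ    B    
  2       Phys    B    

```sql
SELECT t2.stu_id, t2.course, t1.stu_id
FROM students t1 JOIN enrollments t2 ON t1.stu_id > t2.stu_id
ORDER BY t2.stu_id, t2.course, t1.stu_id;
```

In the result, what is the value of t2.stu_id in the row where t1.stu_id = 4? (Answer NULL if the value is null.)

2

INNER JOIN keeps only pairs where the ON condition holds.
Matching on t1.stu_id > t2.stu_id. A NULL in a compared column never satisfies the condition.
Matched pairs: 24.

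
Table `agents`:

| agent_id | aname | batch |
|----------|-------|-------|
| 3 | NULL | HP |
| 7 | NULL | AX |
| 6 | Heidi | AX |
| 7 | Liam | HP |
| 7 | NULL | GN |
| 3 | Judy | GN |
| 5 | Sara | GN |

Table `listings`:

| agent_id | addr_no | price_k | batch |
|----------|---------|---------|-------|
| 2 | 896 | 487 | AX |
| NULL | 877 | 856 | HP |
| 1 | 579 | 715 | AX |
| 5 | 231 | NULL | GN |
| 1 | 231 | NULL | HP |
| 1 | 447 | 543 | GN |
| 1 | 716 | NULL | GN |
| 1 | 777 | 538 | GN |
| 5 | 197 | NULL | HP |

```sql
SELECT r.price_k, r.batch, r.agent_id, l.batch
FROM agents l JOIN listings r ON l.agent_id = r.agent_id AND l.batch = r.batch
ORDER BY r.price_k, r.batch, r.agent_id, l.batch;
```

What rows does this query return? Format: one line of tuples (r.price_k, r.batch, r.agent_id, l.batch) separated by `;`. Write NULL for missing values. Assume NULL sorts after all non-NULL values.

INNER JOIN keeps only pairs where the ON condition holds.
Matching on l.agent_id = r.agent_id AND l.batch = r.batch. A NULL in a compared column never satisfies the condition.
- l row (agent_id=3, batch=HP): no match → dropped.
- l row (agent_id=7, batch=AX): no match → dropped.
- l row (agent_id=6, batch=AX): no match → dropped.
- l row (agent_id=7, batch=HP): no match → dropped.
- l row (agent_id=7, batch=GN): no match → dropped.
- l row (agent_id=3, batch=GN): no match → dropped.
- l row (agent_id=5, batch=GN): matches 1 r row(s) → 1 output row(s).
After projecting and ordering:
r.price_k | r.batch | r.agent_id | l.batch
NULL | GN | 5 | GN

(NULL, GN, 5, GN)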